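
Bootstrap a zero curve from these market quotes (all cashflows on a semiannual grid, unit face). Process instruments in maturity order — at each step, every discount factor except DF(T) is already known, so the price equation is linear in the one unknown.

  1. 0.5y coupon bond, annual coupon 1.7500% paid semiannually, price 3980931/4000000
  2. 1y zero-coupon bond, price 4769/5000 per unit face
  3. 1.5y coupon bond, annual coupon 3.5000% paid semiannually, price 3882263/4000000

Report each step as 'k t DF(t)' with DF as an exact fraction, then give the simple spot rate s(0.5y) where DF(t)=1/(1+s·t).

step 1 [0.5y] bond c/2=7/800: DF=(3980931/4000000 − 7/800·(0))/(1+7/800) = 4933/5000 ≈ 0.986600
step 2 [1y] zero: DF = P = 4769/5000 ≈ 0.953800
step 3 [1.5y] bond c/2=7/400: DF=(3882263/4000000 − 7/400·(0.986600+0.953800))/(1+7/400) = 1841/2000 ≈ 0.920500

1 1/2 4933/5000
2 1 4769/5000
3 3/2 1841/2000
s(0.5y) = (1/(4933/5000) − 1)/(1/2) = 134/4933 ≈ 2.7164%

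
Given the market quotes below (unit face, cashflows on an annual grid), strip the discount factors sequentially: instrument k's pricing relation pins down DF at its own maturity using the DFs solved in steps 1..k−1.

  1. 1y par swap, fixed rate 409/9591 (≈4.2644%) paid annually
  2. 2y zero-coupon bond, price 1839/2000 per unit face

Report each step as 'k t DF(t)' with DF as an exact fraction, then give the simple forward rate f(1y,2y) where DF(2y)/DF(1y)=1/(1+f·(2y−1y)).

step 1 [1y] swap r/1=409/9591: DF=(1 − 409/9591·(0))/(1+409/9591) = 9591/10000 ≈ 0.959100
step 2 [2y] zero: DF = P = 1839/2000 ≈ 0.919500

1 1 9591/10000
2 2 1839/2000
f(1y,2y) = ((9591/10000)/(1839/2000) − 1)/(1) = 132/3065 ≈ 4.3067%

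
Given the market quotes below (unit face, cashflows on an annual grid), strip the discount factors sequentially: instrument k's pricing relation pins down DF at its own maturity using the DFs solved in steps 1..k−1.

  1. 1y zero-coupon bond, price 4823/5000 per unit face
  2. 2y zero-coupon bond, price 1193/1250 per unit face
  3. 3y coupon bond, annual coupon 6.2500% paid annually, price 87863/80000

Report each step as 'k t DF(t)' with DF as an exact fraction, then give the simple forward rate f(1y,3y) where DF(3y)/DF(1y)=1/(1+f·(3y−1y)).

1 1 4823/5000
2 2 1193/1250
3 3 1151/1250
f(1y,3y) = ((4823/5000)/(1151/1250) − 1)/(2) = 219/9208 ≈ 2.3784%

step 1 [1y] zero: DF = P = 4823/5000 ≈ 0.964600
step 2 [2y] zero: DF = P = 1193/1250 ≈ 0.954400
step 3 [3y] bond c/1=1/16: DF=(87863/80000 − 1/16·(0.964600+0.954400))/(1+1/16) = 1151/1250 ≈ 0.920800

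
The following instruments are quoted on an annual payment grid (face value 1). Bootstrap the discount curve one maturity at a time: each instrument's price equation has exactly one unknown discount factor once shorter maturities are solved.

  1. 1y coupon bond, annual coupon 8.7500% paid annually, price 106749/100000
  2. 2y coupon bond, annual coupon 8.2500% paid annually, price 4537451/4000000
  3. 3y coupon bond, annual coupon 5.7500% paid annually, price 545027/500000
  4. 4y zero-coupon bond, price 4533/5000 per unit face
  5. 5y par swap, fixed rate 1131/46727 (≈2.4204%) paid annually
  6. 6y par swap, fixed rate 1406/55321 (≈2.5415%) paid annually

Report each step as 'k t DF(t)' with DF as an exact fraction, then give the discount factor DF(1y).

1 1 1227/1250
2 2 9731/10000
3 3 1849/2000
4 4 4533/5000
5 5 8869/10000
6 6 4297/5000
DF(1y) = 1227/1250 ≈ 0.981600

step 1 [1y] bond c/1=7/80: DF=(106749/100000 − 7/80·(0))/(1+7/80) = 1227/1250 ≈ 0.981600
step 2 [2y] bond c/1=33/400: DF=(4537451/4000000 − 33/400·(0.981600))/(1+33/400) = 9731/10000 ≈ 0.973100
step 3 [3y] bond c/1=23/400: DF=(545027/500000 − 23/400·(0.981600+0.973100))/(1+23/400) = 1849/2000 ≈ 0.924500
step 4 [4y] zero: DF = P = 4533/5000 ≈ 0.906600
step 5 [5y] swap r/1=1131/46727: DF=(1 − 1131/46727·(0.981600+0.973100+0.924500+0.906600))/(1+1131/46727) = 8869/10000 ≈ 0.886900
step 6 [6y] swap r/1=1406/55321: DF=(1 − 1406/55321·(0.981600+0.973100+0.924500+0.906600+0.886900))/(1+1406/55321) = 4297/5000 ≈ 0.859400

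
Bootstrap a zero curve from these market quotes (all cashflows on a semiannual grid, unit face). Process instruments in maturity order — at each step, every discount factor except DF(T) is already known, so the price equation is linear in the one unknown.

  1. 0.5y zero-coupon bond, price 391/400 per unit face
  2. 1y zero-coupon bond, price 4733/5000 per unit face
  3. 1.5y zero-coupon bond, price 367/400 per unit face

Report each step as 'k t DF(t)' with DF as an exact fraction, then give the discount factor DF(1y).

1 1/2 391/400
2 1 4733/5000
3 3/2 367/400
DF(1y) = 4733/5000 ≈ 0.946600

step 1 [0.5y] zero: DF = P = 391/400 ≈ 0.977500
step 2 [1y] zero: DF = P = 4733/5000 ≈ 0.946600
step 3 [1.5y] zero: DF = P = 367/400 ≈ 0.917500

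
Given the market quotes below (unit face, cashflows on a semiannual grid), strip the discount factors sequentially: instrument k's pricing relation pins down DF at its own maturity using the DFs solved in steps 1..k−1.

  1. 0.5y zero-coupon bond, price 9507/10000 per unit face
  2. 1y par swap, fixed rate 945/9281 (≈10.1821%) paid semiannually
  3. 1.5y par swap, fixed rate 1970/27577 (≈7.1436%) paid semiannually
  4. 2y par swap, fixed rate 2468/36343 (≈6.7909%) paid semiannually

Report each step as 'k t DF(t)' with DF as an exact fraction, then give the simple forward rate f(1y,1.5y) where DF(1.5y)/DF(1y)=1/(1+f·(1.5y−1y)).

step 1 [0.5y] zero: DF = P = 9507/10000 ≈ 0.950700
step 2 [1y] swap r/2=945/18562: DF=(1 − 945/18562·(0.950700))/(1+945/18562) = 1811/2000 ≈ 0.905500
step 3 [1.5y] swap r/2=985/27577: DF=(1 − 985/27577·(0.950700+0.905500))/(1+985/27577) = 1803/2000 ≈ 0.901500
step 4 [2y] swap r/2=1234/36343: DF=(1 − 1234/36343·(0.950700+0.905500+0.901500))/(1+1234/36343) = 4383/5000 ≈ 0.876600

1 1/2 9507/10000
2 1 1811/2000
3 3/2 1803/2000
4 2 4383/5000
f(1y,1.5y) = ((1811/2000)/(1803/2000) − 1)/(1/2) = 16/1803 ≈ 0.8874%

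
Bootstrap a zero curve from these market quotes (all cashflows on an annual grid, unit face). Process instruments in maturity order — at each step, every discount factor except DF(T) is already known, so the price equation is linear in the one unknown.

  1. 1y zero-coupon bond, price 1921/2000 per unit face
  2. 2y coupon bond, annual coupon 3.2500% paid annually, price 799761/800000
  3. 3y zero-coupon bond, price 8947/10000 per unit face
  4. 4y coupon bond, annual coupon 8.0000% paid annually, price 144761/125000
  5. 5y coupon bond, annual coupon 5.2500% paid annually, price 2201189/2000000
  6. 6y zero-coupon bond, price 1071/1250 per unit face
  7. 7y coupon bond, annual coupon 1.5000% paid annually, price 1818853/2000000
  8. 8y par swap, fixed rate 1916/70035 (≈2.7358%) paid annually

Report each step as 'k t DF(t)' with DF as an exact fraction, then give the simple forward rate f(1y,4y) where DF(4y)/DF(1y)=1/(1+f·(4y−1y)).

1 1 1921/2000
2 2 469/500
3 3 8947/10000
4 4 4327/5000
5 5 1079/1250
6 6 1071/1250
7 7 1633/2000
8 8 2021/2500
f(1y,4y) = ((1921/2000)/(4327/5000) − 1)/(3) = 317/8654 ≈ 3.6630%

step 1 [1y] zero: DF = P = 1921/2000 ≈ 0.960500
step 2 [2y] bond c/1=13/400: DF=(799761/800000 − 13/400·(0.960500))/(1+13/400) = 469/500 ≈ 0.938000
step 3 [3y] zero: DF = P = 8947/10000 ≈ 0.894700
step 4 [4y] bond c/1=2/25: DF=(144761/125000 − 2/25·(0.960500+0.938000+0.894700))/(1+2/25) = 4327/5000 ≈ 0.865400
step 5 [5y] bond c/1=21/400: DF=(2201189/2000000 − 21/400·(0.960500+0.938000+0.894700+0.865400))/(1+21/400) = 1079/1250 ≈ 0.863200
step 6 [6y] zero: DF = P = 1071/1250 ≈ 0.856800
step 7 [7y] bond c/1=3/200: DF=(1818853/2000000 − 3/200·(0.960500+0.938000+0.894700+0.865400+0.863200+0.856800))/(1+3/200) = 1633/2000 ≈ 0.816500
step 8 [8y] swap r/1=1916/70035: DF=(1 − 1916/70035·(0.960500+0.938000+0.894700+0.865400+0.863200+0.856800+0.816500))/(1+1916/70035) = 2021/2500 ≈ 0.808400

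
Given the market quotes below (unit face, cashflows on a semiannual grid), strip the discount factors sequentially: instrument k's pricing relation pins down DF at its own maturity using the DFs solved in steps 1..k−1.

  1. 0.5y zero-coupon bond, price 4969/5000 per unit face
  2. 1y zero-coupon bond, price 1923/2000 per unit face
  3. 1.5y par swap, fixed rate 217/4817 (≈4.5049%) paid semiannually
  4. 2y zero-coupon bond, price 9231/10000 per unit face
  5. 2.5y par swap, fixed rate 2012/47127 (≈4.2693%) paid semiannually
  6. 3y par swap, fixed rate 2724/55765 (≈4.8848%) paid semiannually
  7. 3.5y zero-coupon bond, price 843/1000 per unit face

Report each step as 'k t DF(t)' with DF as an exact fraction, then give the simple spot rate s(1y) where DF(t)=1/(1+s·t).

step 1 [0.5y] zero: DF = P = 4969/5000 ≈ 0.993800
step 2 [1y] zero: DF = P = 1923/2000 ≈ 0.961500
step 3 [1.5y] swap r/2=217/9634: DF=(1 − 217/9634·(0.993800+0.961500))/(1+217/9634) = 9349/10000 ≈ 0.934900
step 4 [2y] zero: DF = P = 9231/10000 ≈ 0.923100
step 5 [2.5y] swap r/2=1006/47127: DF=(1 − 1006/47127·(0.993800+0.961500+0.934900+0.923100))/(1+1006/47127) = 4497/5000 ≈ 0.899400
step 6 [3y] swap r/2=1362/55765: DF=(1 − 1362/55765·(0.993800+0.961500+0.934900+0.923100+0.899400))/(1+1362/55765) = 4319/5000 ≈ 0.863800
step 7 [3.5y] zero: DF = P = 843/1000 ≈ 0.843000

1 1/2 4969/5000
2 1 1923/2000
3 3/2 9349/10000
4 2 9231/10000
5 5/2 4497/5000
6 3 4319/5000
7 7/2 843/1000
s(1y) = (1/(1923/2000) − 1)/(1) = 77/1923 ≈ 4.0042%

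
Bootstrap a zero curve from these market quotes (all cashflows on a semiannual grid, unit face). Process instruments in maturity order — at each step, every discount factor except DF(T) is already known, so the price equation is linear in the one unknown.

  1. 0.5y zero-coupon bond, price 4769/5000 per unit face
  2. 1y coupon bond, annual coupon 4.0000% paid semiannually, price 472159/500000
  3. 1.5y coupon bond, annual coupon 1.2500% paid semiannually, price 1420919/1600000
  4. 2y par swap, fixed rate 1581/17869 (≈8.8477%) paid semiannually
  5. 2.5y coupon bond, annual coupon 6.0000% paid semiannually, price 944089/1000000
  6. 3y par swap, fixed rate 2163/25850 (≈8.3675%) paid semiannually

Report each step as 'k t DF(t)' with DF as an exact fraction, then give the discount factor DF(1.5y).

1 1/2 4769/5000
2 1 9071/10000
3 3/2 871/1000
4 2 8419/10000
5 5/2 13/16
6 3 7837/10000
DF(1.5y) = 871/1000 ≈ 0.871000

step 1 [0.5y] zero: DF = P = 4769/5000 ≈ 0.953800
step 2 [1y] bond c/2=1/50: DF=(472159/500000 − 1/50·(0.953800))/(1+1/50) = 9071/10000 ≈ 0.907100
step 3 [1.5y] bond c/2=1/160: DF=(1420919/1600000 − 1/160·(0.953800+0.907100))/(1+1/160) = 871/1000 ≈ 0.871000
step 4 [2y] swap r/2=1581/35738: DF=(1 − 1581/35738·(0.953800+0.907100+0.871000))/(1+1581/35738) = 8419/10000 ≈ 0.841900
step 5 [2.5y] bond c/2=3/100: DF=(944089/1000000 − 3/100·(0.953800+0.907100+0.871000+0.841900))/(1+3/100) = 13/16 ≈ 0.812500
step 6 [3y] swap r/2=2163/51700: DF=(1 − 2163/51700·(0.953800+0.907100+0.871000+0.841900+0.812500))/(1+2163/51700) = 7837/10000 ≈ 0.783700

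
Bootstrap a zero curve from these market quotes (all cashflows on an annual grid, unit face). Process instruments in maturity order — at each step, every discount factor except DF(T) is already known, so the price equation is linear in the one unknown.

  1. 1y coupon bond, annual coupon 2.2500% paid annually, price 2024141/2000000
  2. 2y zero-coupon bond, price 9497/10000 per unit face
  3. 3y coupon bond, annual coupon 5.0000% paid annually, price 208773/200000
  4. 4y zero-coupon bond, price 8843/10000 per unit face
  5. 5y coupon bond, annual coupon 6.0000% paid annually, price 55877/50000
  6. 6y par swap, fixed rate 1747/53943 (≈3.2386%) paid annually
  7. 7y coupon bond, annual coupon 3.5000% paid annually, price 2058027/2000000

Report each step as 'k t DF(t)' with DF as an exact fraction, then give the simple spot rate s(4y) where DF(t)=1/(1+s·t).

1 1 4949/5000
2 2 9497/10000
3 3 4509/5000
4 4 8843/10000
5 5 4217/5000
6 6 8253/10000
7 7 4059/5000
s(4y) = (1/(8843/10000) − 1)/(4) = 1157/35372 ≈ 3.2709%

step 1 [1y] bond c/1=9/400: DF=(2024141/2000000 − 9/400·(0))/(1+9/400) = 4949/5000 ≈ 0.989800
step 2 [2y] zero: DF = P = 9497/10000 ≈ 0.949700
step 3 [3y] bond c/1=1/20: DF=(208773/200000 − 1/20·(0.989800+0.949700))/(1+1/20) = 4509/5000 ≈ 0.901800
step 4 [4y] zero: DF = P = 8843/10000 ≈ 0.884300
step 5 [5y] bond c/1=3/50: DF=(55877/50000 − 3/50·(0.989800+0.949700+0.901800+0.884300))/(1+3/50) = 4217/5000 ≈ 0.843400
step 6 [6y] swap r/1=1747/53943: DF=(1 − 1747/53943·(0.989800+0.949700+0.901800+0.884300+0.843400))/(1+1747/53943) = 8253/10000 ≈ 0.825300
step 7 [7y] bond c/1=7/200: DF=(2058027/2000000 − 7/200·(0.989800+0.949700+0.901800+0.884300+0.843400+0.825300))/(1+7/200) = 4059/5000 ≈ 0.811800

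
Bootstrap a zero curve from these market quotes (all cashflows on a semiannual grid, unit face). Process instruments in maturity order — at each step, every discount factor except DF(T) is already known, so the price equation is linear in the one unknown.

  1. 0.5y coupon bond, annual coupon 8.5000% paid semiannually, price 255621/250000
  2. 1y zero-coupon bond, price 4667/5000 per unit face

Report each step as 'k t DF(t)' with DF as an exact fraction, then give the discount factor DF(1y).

1 1/2 613/625
2 1 4667/5000
DF(1y) = 4667/5000 ≈ 0.933400

step 1 [0.5y] bond c/2=17/400: DF=(255621/250000 − 17/400·(0))/(1+17/400) = 613/625 ≈ 0.980800
step 2 [1y] zero: DF = P = 4667/5000 ≈ 0.933400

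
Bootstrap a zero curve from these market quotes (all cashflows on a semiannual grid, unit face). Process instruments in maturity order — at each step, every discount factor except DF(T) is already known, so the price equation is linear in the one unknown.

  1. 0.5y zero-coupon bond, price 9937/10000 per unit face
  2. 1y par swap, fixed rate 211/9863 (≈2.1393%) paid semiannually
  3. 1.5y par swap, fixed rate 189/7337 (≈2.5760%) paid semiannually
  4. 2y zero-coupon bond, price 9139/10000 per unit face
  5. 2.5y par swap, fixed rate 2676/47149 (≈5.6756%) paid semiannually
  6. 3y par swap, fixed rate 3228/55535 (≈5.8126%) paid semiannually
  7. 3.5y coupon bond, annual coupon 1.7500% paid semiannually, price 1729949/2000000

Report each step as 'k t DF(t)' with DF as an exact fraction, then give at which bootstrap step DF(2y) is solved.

1 1/2 9937/10000
2 1 9789/10000
3 3/2 4811/5000
4 2 9139/10000
5 5/2 4331/5000
6 3 4193/5000
7 7/2 8093/10000
DF(2y) is solved at step 4

step 1 [0.5y] zero: DF = P = 9937/10000 ≈ 0.993700
step 2 [1y] swap r/2=211/19726: DF=(1 − 211/19726·(0.993700))/(1+211/19726) = 9789/10000 ≈ 0.978900
step 3 [1.5y] swap r/2=189/14674: DF=(1 − 189/14674·(0.993700+0.978900))/(1+189/14674) = 4811/5000 ≈ 0.962200
step 4 [2y] zero: DF = P = 9139/10000 ≈ 0.913900
step 5 [2.5y] swap r/2=1338/47149: DF=(1 − 1338/47149·(0.993700+0.978900+0.962200+0.913900))/(1+1338/47149) = 4331/5000 ≈ 0.866200
step 6 [3y] swap r/2=1614/55535: DF=(1 − 1614/55535·(0.993700+0.978900+0.962200+0.913900+0.866200))/(1+1614/55535) = 4193/5000 ≈ 0.838600
step 7 [3.5y] bond c/2=7/800: DF=(1729949/2000000 − 7/800·(0.993700+0.978900+0.962200+0.913900+0.866200+0.838600))/(1+7/800) = 8093/10000 ≈ 0.809300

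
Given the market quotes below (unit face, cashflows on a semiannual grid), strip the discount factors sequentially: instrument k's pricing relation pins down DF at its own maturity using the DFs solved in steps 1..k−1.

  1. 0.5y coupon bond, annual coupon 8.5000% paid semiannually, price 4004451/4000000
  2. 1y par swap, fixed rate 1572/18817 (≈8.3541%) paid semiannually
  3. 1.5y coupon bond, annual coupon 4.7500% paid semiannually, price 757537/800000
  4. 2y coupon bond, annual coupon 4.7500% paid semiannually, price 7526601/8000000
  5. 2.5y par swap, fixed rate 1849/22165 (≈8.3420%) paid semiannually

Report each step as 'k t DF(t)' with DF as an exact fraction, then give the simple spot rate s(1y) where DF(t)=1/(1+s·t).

1 1/2 9603/10000
2 1 4607/5000
3 3/2 8813/10000
4 2 8549/10000
5 5/2 8151/10000
s(1y) = (1/(4607/5000) − 1)/(1) = 393/4607 ≈ 8.5305%

step 1 [0.5y] bond c/2=17/400: DF=(4004451/4000000 − 17/400·(0))/(1+17/400) = 9603/10000 ≈ 0.960300
step 2 [1y] swap r/2=786/18817: DF=(1 − 786/18817·(0.960300))/(1+786/18817) = 4607/5000 ≈ 0.921400
step 3 [1.5y] bond c/2=19/800: DF=(757537/800000 − 19/800·(0.960300+0.921400))/(1+19/800) = 8813/10000 ≈ 0.881300
step 4 [2y] bond c/2=19/800: DF=(7526601/8000000 − 19/800·(0.960300+0.921400+0.881300))/(1+19/800) = 8549/10000 ≈ 0.854900
step 5 [2.5y] swap r/2=1849/44330: DF=(1 − 1849/44330·(0.960300+0.921400+0.881300+0.854900))/(1+1849/44330) = 8151/10000 ≈ 0.815100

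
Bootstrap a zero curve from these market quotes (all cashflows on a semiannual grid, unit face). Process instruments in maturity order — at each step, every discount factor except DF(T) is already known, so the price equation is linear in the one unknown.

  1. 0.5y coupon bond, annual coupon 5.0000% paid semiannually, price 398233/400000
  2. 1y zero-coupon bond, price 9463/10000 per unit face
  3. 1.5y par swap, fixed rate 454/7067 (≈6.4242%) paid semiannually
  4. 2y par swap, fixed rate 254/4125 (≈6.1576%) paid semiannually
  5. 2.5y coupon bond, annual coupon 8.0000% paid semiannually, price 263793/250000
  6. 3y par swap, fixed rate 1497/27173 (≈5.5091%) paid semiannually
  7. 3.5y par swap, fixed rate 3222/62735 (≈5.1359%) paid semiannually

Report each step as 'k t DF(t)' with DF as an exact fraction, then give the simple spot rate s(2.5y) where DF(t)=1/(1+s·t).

step 1 [0.5y] bond c/2=1/40: DF=(398233/400000 − 1/40·(0))/(1+1/40) = 9713/10000 ≈ 0.971300
step 2 [1y] zero: DF = P = 9463/10000 ≈ 0.946300
step 3 [1.5y] swap r/2=227/7067: DF=(1 − 227/7067·(0.971300+0.946300))/(1+227/7067) = 2273/2500 ≈ 0.909200
step 4 [2y] swap r/2=127/4125: DF=(1 − 127/4125·(0.971300+0.946300+0.909200))/(1+127/4125) = 8857/10000 ≈ 0.885700
step 5 [2.5y] bond c/2=1/25: DF=(263793/250000 − 1/25·(0.971300+0.946300+0.909200+0.885700))/(1+1/25) = 4359/5000 ≈ 0.871800
step 6 [3y] swap r/2=1497/54346: DF=(1 − 1497/54346·(0.971300+0.946300+0.909200+0.885700+0.871800))/(1+1497/54346) = 8503/10000 ≈ 0.850300
step 7 [3.5y] swap r/2=1611/62735: DF=(1 − 1611/62735·(0.971300+0.946300+0.909200+0.885700+0.871800+0.850300))/(1+1611/62735) = 8389/10000 ≈ 0.838900

1 1/2 9713/10000
2 1 9463/10000
3 3/2 2273/2500
4 2 8857/10000
5 5/2 4359/5000
6 3 8503/10000
7 7/2 8389/10000
s(2.5y) = (1/(4359/5000) − 1)/(5/2) = 1282/21795 ≈ 5.8821%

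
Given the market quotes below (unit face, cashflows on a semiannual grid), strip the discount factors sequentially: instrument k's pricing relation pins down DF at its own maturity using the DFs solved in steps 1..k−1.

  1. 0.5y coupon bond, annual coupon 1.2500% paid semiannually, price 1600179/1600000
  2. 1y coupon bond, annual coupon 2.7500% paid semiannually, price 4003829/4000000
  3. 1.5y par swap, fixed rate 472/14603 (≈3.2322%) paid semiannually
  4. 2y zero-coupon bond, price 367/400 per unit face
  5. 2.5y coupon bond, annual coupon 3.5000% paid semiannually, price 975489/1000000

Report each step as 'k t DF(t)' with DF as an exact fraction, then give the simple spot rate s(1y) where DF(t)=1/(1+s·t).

1 1/2 9939/10000
2 1 9739/10000
3 3/2 1191/1250
4 2 367/400
5 5/2 8927/10000
s(1y) = (1/(9739/10000) − 1)/(1) = 261/9739 ≈ 2.6799%

step 1 [0.5y] bond c/2=1/160: DF=(1600179/1600000 − 1/160·(0))/(1+1/160) = 9939/10000 ≈ 0.993900
step 2 [1y] bond c/2=11/800: DF=(4003829/4000000 − 11/800·(0.993900))/(1+11/800) = 9739/10000 ≈ 0.973900
step 3 [1.5y] swap r/2=236/14603: DF=(1 − 236/14603·(0.993900+0.973900))/(1+236/14603) = 1191/1250 ≈ 0.952800
step 4 [2y] zero: DF = P = 367/400 ≈ 0.917500
step 5 [2.5y] bond c/2=7/400: DF=(975489/1000000 − 7/400·(0.993900+0.973900+0.952800+0.917500))/(1+7/400) = 8927/10000 ≈ 0.892700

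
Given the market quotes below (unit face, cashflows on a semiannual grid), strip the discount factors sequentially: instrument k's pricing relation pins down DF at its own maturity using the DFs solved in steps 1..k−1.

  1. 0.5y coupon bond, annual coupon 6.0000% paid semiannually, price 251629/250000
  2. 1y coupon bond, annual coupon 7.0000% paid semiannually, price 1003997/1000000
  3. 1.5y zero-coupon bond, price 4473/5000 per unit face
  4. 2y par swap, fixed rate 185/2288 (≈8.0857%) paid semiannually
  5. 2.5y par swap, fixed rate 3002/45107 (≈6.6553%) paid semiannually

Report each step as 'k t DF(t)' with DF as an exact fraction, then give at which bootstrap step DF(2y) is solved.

step 1 [0.5y] bond c/2=3/100: DF=(251629/250000 − 3/100·(0))/(1+3/100) = 2443/2500 ≈ 0.977200
step 2 [1y] bond c/2=7/200: DF=(1003997/1000000 − 7/200·(0.977200))/(1+7/200) = 937/1000 ≈ 0.937000
step 3 [1.5y] zero: DF = P = 4473/5000 ≈ 0.894600
step 4 [2y] swap r/2=185/4576: DF=(1 − 185/4576·(0.977200+0.937000+0.894600))/(1+185/4576) = 213/250 ≈ 0.852000
step 5 [2.5y] swap r/2=1501/45107: DF=(1 − 1501/45107·(0.977200+0.937000+0.894600+0.852000))/(1+1501/45107) = 8499/10000 ≈ 0.849900

1 1/2 2443/2500
2 1 937/1000
3 3/2 4473/5000
4 2 213/250
5 5/2 8499/10000
DF(2y) is solved at step 4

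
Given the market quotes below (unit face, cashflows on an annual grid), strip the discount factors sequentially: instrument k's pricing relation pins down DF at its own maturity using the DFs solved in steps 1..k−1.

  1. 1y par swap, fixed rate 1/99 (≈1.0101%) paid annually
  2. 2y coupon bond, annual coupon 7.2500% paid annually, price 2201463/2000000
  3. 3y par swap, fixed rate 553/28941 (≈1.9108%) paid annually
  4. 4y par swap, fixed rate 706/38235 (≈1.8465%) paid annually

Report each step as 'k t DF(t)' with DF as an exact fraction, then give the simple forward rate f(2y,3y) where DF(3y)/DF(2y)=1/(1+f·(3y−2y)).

step 1 [1y] swap r/1=1/99: DF=(1 − 1/99·(0))/(1+1/99) = 99/100 ≈ 0.990000
step 2 [2y] bond c/1=29/400: DF=(2201463/2000000 − 29/400·(0.990000))/(1+29/400) = 4797/5000 ≈ 0.959400
step 3 [3y] swap r/1=553/28941: DF=(1 − 553/28941·(0.990000+0.959400))/(1+553/28941) = 9447/10000 ≈ 0.944700
step 4 [4y] swap r/1=706/38235: DF=(1 − 706/38235·(0.990000+0.959400+0.944700))/(1+706/38235) = 4647/5000 ≈ 0.929400

1 1 99/100
2 2 4797/5000
3 3 9447/10000
4 4 4647/5000
f(2y,3y) = ((4797/5000)/(9447/10000) − 1)/(1) = 49/3149 ≈ 1.5560%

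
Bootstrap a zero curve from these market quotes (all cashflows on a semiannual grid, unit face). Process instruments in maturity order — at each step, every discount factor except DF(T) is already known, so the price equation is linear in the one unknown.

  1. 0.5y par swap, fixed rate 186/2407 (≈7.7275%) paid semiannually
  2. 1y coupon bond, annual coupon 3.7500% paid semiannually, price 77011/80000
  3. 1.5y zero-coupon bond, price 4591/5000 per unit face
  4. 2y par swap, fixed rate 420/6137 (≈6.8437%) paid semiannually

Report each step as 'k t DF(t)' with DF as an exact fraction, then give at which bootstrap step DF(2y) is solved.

1 1/2 2407/2500
2 1 1159/1250
3 3/2 4591/5000
4 2 437/500
DF(2y) is solved at step 4

step 1 [0.5y] swap r/2=93/2407: DF=(1 − 93/2407·(0))/(1+93/2407) = 2407/2500 ≈ 0.962800
step 2 [1y] bond c/2=3/160: DF=(77011/80000 − 3/160·(0.962800))/(1+3/160) = 1159/1250 ≈ 0.927200
step 3 [1.5y] zero: DF = P = 4591/5000 ≈ 0.918200
step 4 [2y] swap r/2=210/6137: DF=(1 − 210/6137·(0.962800+0.927200+0.918200))/(1+210/6137) = 437/500 ≈ 0.874000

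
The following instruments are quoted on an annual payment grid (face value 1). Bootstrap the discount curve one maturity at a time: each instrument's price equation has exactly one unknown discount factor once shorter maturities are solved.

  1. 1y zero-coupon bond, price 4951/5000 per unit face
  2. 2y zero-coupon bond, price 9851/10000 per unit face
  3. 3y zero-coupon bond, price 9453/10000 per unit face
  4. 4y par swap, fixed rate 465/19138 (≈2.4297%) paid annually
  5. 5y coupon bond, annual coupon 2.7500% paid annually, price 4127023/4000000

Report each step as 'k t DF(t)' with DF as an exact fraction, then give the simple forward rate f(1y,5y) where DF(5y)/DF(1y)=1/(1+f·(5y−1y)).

step 1 [1y] zero: DF = P = 4951/5000 ≈ 0.990200
step 2 [2y] zero: DF = P = 9851/10000 ≈ 0.985100
step 3 [3y] zero: DF = P = 9453/10000 ≈ 0.945300
step 4 [4y] swap r/1=465/19138: DF=(1 − 465/19138·(0.990200+0.985100+0.945300))/(1+465/19138) = 907/1000 ≈ 0.907000
step 5 [5y] bond c/1=11/400: DF=(4127023/4000000 − 11/400·(0.990200+0.985100+0.945300+0.907000))/(1+11/400) = 9017/10000 ≈ 0.901700

1 1 4951/5000
2 2 9851/10000
3 3 9453/10000
4 4 907/1000
5 5 9017/10000
f(1y,5y) = ((4951/5000)/(9017/10000) − 1)/(4) = 885/36068 ≈ 2.4537%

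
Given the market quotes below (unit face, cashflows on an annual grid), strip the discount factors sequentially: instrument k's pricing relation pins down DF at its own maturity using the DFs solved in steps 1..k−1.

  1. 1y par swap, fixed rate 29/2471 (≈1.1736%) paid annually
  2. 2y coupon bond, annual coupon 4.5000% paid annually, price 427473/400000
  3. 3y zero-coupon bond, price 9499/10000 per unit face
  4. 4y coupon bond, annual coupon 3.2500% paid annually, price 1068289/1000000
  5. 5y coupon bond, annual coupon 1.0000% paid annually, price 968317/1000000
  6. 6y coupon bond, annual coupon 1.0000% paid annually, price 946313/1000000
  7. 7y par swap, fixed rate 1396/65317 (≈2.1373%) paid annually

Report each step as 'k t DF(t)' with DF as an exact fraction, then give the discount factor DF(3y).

step 1 [1y] swap r/1=29/2471: DF=(1 − 29/2471·(0))/(1+29/2471) = 2471/2500 ≈ 0.988400
step 2 [2y] bond c/1=9/200: DF=(427473/400000 − 9/200·(0.988400))/(1+9/200) = 9801/10000 ≈ 0.980100
step 3 [3y] zero: DF = P = 9499/10000 ≈ 0.949900
step 4 [4y] bond c/1=13/400: DF=(1068289/1000000 − 13/400·(0.988400+0.980100+0.949900))/(1+13/400) = 2357/2500 ≈ 0.942800
step 5 [5y] bond c/1=1/100: DF=(968317/1000000 − 1/100·(0.988400+0.980100+0.949900+0.942800))/(1+1/100) = 1841/2000 ≈ 0.920500
step 6 [6y] bond c/1=1/100: DF=(946313/1000000 − 1/100·(0.988400+0.980100+0.949900+0.942800+0.920500))/(1+1/100) = 556/625 ≈ 0.889600
step 7 [7y] swap r/1=1396/65317: DF=(1 − 1396/65317·(0.988400+0.980100+0.949900+0.942800+0.920500+0.889600))/(1+1396/65317) = 2151/2500 ≈ 0.860400

1 1 2471/2500
2 2 9801/10000
3 3 9499/10000
4 4 2357/2500
5 5 1841/2000
6 6 556/625
7 7 2151/2500
DF(3y) = 9499/10000 ≈ 0.949900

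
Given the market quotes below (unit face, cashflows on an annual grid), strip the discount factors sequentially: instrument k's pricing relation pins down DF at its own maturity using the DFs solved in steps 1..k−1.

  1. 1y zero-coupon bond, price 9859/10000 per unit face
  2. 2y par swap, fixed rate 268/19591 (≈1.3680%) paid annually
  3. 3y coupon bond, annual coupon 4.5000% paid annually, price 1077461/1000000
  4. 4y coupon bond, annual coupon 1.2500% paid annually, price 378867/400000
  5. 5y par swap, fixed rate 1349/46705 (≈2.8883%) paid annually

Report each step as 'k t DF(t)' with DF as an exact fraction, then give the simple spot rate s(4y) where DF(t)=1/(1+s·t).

step 1 [1y] zero: DF = P = 9859/10000 ≈ 0.985900
step 2 [2y] swap r/1=268/19591: DF=(1 − 268/19591·(0.985900))/(1+268/19591) = 2433/2500 ≈ 0.973200
step 3 [3y] bond c/1=9/200: DF=(1077461/1000000 − 9/200·(0.985900+0.973200))/(1+9/200) = 9467/10000 ≈ 0.946700
step 4 [4y] bond c/1=1/80: DF=(378867/400000 − 1/80·(0.985900+0.973200+0.946700))/(1+1/80) = 2249/2500 ≈ 0.899600
step 5 [5y] swap r/1=1349/46705: DF=(1 − 1349/46705·(0.985900+0.973200+0.946700+0.899600))/(1+1349/46705) = 8651/10000 ≈ 0.865100

1 1 9859/10000
2 2 2433/2500
3 3 9467/10000
4 4 2249/2500
5 5 8651/10000
s(4y) = (1/(2249/2500) − 1)/(4) = 251/8996 ≈ 2.7901%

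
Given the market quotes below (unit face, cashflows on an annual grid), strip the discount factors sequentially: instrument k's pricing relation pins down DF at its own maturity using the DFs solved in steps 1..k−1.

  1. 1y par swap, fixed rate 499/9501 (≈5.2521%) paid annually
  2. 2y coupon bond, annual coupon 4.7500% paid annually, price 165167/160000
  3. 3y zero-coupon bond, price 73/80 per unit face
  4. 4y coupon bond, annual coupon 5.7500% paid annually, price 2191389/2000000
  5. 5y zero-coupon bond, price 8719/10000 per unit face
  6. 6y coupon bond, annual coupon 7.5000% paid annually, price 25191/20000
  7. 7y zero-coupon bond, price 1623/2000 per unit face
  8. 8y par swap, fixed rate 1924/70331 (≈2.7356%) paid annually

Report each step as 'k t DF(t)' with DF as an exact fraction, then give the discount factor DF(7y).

1 1 9501/10000
2 2 589/625
3 3 73/80
4 4 2209/2500
5 5 8719/10000
6 6 1707/2000
7 7 1623/2000
8 8 2019/2500
DF(7y) = 1623/2000 ≈ 0.811500

step 1 [1y] swap r/1=499/9501: DF=(1 − 499/9501·(0))/(1+499/9501) = 9501/10000 ≈ 0.950100
step 2 [2y] bond c/1=19/400: DF=(165167/160000 − 19/400·(0.950100))/(1+19/400) = 589/625 ≈ 0.942400
step 3 [3y] zero: DF = P = 73/80 ≈ 0.912500
step 4 [4y] bond c/1=23/400: DF=(2191389/2000000 − 23/400·(0.950100+0.942400+0.912500))/(1+23/400) = 2209/2500 ≈ 0.883600
step 5 [5y] zero: DF = P = 8719/10000 ≈ 0.871900
step 6 [6y] bond c/1=3/40: DF=(25191/20000 − 3/40·(0.950100+0.942400+0.912500+0.883600+0.871900))/(1+3/40) = 1707/2000 ≈ 0.853500
step 7 [7y] zero: DF = P = 1623/2000 ≈ 0.811500
step 8 [8y] swap r/1=1924/70331: DF=(1 − 1924/70331·(0.950100+0.942400+0.912500+0.883600+0.871900+0.853500+0.811500))/(1+1924/70331) = 2019/2500 ≈ 0.807600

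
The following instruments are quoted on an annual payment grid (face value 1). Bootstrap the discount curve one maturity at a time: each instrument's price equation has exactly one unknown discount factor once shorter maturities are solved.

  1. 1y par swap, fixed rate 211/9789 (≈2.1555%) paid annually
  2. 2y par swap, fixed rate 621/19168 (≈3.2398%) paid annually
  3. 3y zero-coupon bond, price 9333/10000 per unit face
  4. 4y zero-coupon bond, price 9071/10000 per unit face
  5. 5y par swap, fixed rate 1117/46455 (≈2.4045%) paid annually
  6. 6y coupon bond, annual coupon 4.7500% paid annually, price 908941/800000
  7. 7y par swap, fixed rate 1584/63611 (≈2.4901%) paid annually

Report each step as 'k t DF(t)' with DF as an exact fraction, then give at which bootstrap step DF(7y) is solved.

step 1 [1y] swap r/1=211/9789: DF=(1 − 211/9789·(0))/(1+211/9789) = 9789/10000 ≈ 0.978900
step 2 [2y] swap r/1=621/19168: DF=(1 − 621/19168·(0.978900))/(1+621/19168) = 9379/10000 ≈ 0.937900
step 3 [3y] zero: DF = P = 9333/10000 ≈ 0.933300
step 4 [4y] zero: DF = P = 9071/10000 ≈ 0.907100
step 5 [5y] swap r/1=1117/46455: DF=(1 − 1117/46455·(0.978900+0.937900+0.933300+0.907100))/(1+1117/46455) = 8883/10000 ≈ 0.888300
step 6 [6y] bond c/1=19/400: DF=(908941/800000 − 19/400·(0.978900+0.937900+0.933300+0.907100+0.888300))/(1+19/400) = 437/500 ≈ 0.874000
step 7 [7y] swap r/1=1584/63611: DF=(1 − 1584/63611·(0.978900+0.937900+0.933300+0.907100+0.888300+0.874000))/(1+1584/63611) = 526/625 ≈ 0.841600

1 1 9789/10000
2 2 9379/10000
3 3 9333/10000
4 4 9071/10000
5 5 8883/10000
6 6 437/500
7 7 526/625
DF(7y) is solved at step 7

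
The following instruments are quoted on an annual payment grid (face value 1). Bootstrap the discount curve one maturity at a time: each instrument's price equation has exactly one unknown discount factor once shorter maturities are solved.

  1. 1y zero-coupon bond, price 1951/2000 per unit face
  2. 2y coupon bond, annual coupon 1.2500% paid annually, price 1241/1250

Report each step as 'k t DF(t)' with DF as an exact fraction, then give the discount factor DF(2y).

1 1 1951/2000
2 2 1937/2000
DF(2y) = 1937/2000 ≈ 0.968500

step 1 [1y] zero: DF = P = 1951/2000 ≈ 0.975500
step 2 [2y] bond c/1=1/80: DF=(1241/1250 − 1/80·(0.975500))/(1+1/80) = 1937/2000 ≈ 0.968500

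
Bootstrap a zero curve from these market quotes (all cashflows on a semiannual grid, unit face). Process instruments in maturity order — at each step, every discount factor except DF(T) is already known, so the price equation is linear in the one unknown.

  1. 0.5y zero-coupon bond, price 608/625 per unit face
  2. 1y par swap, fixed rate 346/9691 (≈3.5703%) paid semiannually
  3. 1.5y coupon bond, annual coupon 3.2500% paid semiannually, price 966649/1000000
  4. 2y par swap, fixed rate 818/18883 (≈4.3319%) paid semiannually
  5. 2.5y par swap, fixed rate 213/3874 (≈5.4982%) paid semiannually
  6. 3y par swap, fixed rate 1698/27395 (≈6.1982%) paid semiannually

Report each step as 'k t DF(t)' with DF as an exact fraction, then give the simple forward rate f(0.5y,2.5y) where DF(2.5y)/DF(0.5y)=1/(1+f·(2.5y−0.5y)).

1 1/2 608/625
2 1 4827/5000
3 3/2 4601/5000
4 2 4591/5000
5 5/2 4361/5000
6 3 4151/5000
f(0.5y,2.5y) = ((608/625)/(4361/5000) − 1)/(2) = 503/8722 ≈ 5.7670%

step 1 [0.5y] zero: DF = P = 608/625 ≈ 0.972800
step 2 [1y] swap r/2=173/9691: DF=(1 − 173/9691·(0.972800))/(1+173/9691) = 4827/5000 ≈ 0.965400
step 3 [1.5y] bond c/2=13/800: DF=(966649/1000000 − 13/800·(0.972800+0.965400))/(1+13/800) = 4601/5000 ≈ 0.920200
step 4 [2y] swap r/2=409/18883: DF=(1 − 409/18883·(0.972800+0.965400+0.920200))/(1+409/18883) = 4591/5000 ≈ 0.918200
step 5 [2.5y] swap r/2=213/7748: DF=(1 − 213/7748·(0.972800+0.965400+0.920200+0.918200))/(1+213/7748) = 4361/5000 ≈ 0.872200
step 6 [3y] swap r/2=849/27395: DF=(1 − 849/27395·(0.972800+0.965400+0.920200+0.918200+0.872200))/(1+849/27395) = 4151/5000 ≈ 0.830200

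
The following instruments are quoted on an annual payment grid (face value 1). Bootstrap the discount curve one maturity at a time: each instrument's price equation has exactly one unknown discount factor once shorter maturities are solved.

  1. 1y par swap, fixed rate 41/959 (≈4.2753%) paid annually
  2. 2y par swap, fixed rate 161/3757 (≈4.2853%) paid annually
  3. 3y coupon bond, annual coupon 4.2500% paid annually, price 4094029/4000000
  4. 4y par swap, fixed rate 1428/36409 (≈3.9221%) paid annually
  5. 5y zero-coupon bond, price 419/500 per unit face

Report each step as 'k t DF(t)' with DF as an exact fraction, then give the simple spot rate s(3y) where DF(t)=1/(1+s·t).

1 1 959/1000
2 2 1839/2000
3 3 2263/2500
4 4 2143/2500
5 5 419/500
s(3y) = (1/(2263/2500) − 1)/(3) = 79/2263 ≈ 3.4909%

step 1 [1y] swap r/1=41/959: DF=(1 − 41/959·(0))/(1+41/959) = 959/1000 ≈ 0.959000
step 2 [2y] swap r/1=161/3757: DF=(1 − 161/3757·(0.959000))/(1+161/3757) = 1839/2000 ≈ 0.919500
step 3 [3y] bond c/1=17/400: DF=(4094029/4000000 − 17/400·(0.959000+0.919500))/(1+17/400) = 2263/2500 ≈ 0.905200
step 4 [4y] swap r/1=1428/36409: DF=(1 − 1428/36409·(0.959000+0.919500+0.905200))/(1+1428/36409) = 2143/2500 ≈ 0.857200
step 5 [5y] zero: DF = P = 419/500 ≈ 0.838000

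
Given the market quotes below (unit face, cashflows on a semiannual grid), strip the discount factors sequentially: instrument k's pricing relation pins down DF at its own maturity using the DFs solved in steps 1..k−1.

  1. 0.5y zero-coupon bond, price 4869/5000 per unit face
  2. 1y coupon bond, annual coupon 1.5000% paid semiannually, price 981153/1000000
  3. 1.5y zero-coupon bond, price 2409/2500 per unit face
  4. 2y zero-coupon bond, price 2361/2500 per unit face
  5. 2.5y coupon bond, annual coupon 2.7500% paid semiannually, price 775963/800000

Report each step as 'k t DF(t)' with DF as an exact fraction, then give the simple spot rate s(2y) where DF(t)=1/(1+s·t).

step 1 [0.5y] zero: DF = P = 4869/5000 ≈ 0.973800
step 2 [1y] bond c/2=3/400: DF=(981153/1000000 − 3/400·(0.973800))/(1+3/400) = 4833/5000 ≈ 0.966600
step 3 [1.5y] zero: DF = P = 2409/2500 ≈ 0.963600
step 4 [2y] zero: DF = P = 2361/2500 ≈ 0.944400
step 5 [2.5y] bond c/2=11/800: DF=(775963/800000 − 11/800·(0.973800+0.966600+0.963600+0.944400))/(1+11/800) = 4523/5000 ≈ 0.904600

1 1/2 4869/5000
2 1 4833/5000
3 3/2 2409/2500
4 2 2361/2500
5 5/2 4523/5000
s(2y) = (1/(2361/2500) − 1)/(2) = 139/4722 ≈ 2.9437%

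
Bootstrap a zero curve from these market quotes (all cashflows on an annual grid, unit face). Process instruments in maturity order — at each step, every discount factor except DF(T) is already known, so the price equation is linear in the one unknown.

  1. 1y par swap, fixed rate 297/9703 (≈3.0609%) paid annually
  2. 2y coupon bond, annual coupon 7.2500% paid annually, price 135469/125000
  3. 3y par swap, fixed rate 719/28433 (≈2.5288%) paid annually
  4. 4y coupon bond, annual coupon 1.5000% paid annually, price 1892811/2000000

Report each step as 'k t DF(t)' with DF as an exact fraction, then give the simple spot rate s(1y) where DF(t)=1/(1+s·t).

1 1 9703/10000
2 2 9449/10000
3 3 9281/10000
4 4 1113/1250
s(1y) = (1/(9703/10000) − 1)/(1) = 297/9703 ≈ 3.0609%

step 1 [1y] swap r/1=297/9703: DF=(1 − 297/9703·(0))/(1+297/9703) = 9703/10000 ≈ 0.970300
step 2 [2y] bond c/1=29/400: DF=(135469/125000 − 29/400·(0.970300))/(1+29/400) = 9449/10000 ≈ 0.944900
step 3 [3y] swap r/1=719/28433: DF=(1 − 719/28433·(0.970300+0.944900))/(1+719/28433) = 9281/10000 ≈ 0.928100
step 4 [4y] bond c/1=3/200: DF=(1892811/2000000 − 3/200·(0.970300+0.944900+0.928100))/(1+3/200) = 1113/1250 ≈ 0.890400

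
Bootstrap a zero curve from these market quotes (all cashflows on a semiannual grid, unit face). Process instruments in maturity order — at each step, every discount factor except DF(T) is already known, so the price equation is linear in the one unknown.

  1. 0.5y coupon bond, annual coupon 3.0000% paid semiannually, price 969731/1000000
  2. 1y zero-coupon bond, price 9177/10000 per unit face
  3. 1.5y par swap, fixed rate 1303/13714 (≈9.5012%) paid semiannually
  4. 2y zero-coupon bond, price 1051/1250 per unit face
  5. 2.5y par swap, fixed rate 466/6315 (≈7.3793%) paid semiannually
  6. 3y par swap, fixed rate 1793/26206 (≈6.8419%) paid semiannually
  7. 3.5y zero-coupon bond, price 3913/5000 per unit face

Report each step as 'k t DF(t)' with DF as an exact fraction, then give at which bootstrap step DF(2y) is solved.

step 1 [0.5y] bond c/2=3/200: DF=(969731/1000000 − 3/200·(0))/(1+3/200) = 4777/5000 ≈ 0.955400
step 2 [1y] zero: DF = P = 9177/10000 ≈ 0.917700
step 3 [1.5y] swap r/2=1303/27428: DF=(1 − 1303/27428·(0.955400+0.917700))/(1+1303/27428) = 8697/10000 ≈ 0.869700
step 4 [2y] zero: DF = P = 1051/1250 ≈ 0.840800
step 5 [2.5y] swap r/2=233/6315: DF=(1 − 233/6315·(0.955400+0.917700+0.869700+0.840800))/(1+233/6315) = 8369/10000 ≈ 0.836900
step 6 [3y] swap r/2=1793/52412: DF=(1 − 1793/52412·(0.955400+0.917700+0.869700+0.840800+0.836900))/(1+1793/52412) = 8207/10000 ≈ 0.820700
step 7 [3.5y] zero: DF = P = 3913/5000 ≈ 0.782600

1 1/2 4777/5000
2 1 9177/10000
3 3/2 8697/10000
4 2 1051/1250
5 5/2 8369/10000
6 3 8207/10000
7 7/2 3913/5000
DF(2y) is solved at step 4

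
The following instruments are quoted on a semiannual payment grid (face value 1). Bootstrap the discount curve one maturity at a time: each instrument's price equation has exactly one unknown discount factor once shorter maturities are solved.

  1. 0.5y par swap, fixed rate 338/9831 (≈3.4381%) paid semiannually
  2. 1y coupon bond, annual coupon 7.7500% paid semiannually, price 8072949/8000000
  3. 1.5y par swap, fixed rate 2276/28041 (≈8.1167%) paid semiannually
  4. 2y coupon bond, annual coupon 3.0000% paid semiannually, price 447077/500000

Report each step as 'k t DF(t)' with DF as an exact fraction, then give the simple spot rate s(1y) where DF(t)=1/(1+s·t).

1 1/2 9831/10000
2 1 2337/2500
3 3/2 4431/5000
4 2 1679/2000
s(1y) = (1/(2337/2500) − 1)/(1) = 163/2337 ≈ 6.9748%

step 1 [0.5y] swap r/2=169/9831: DF=(1 − 169/9831·(0))/(1+169/9831) = 9831/10000 ≈ 0.983100
step 2 [1y] bond c/2=31/800: DF=(8072949/8000000 − 31/800·(0.983100))/(1+31/800) = 2337/2500 ≈ 0.934800
step 3 [1.5y] swap r/2=1138/28041: DF=(1 − 1138/28041·(0.983100+0.934800))/(1+1138/28041) = 4431/5000 ≈ 0.886200
step 4 [2y] bond c/2=3/200: DF=(447077/500000 − 3/200·(0.983100+0.934800+0.886200))/(1+3/200) = 1679/2000 ≈ 0.839500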